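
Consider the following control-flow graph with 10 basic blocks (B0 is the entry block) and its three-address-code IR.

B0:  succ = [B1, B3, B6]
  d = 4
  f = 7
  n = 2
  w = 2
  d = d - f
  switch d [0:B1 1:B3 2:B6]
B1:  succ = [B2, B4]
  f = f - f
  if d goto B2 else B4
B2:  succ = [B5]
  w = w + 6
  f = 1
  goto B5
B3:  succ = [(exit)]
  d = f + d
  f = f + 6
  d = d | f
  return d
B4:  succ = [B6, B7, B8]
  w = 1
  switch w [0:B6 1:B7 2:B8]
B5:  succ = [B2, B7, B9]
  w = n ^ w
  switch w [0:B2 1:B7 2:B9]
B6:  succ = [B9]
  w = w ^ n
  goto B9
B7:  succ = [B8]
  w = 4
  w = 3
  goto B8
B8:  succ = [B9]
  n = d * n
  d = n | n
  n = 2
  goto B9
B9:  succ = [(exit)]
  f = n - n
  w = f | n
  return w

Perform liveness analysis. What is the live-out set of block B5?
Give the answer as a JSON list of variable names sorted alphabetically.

def/use:
  B0: {d,f,n,w} / ∅
  B1: {f} / {d,f}
  B2: {f,w} / {w}
  B3: {d,f} / {d,f}
  B4: {w} / ∅
  B5: {w} / {n,w}
  B6: {w} / {n,w}
  B7: {w} / ∅
  B8: {d,n} / {d,n}
  B9: {f,w} / {n}

Live sets:
  B0: in=∅ out={d,f,n,w}
  B1: in={d,f,n,w} out={d,n,w}
  B2: in={d,n,w} out={d,n,w}
  B3: in={d,f} out=∅
  B4: in={d,n} out={d,n,w}
  B5: in={d,n,w} out={d,n,w}
  B6: in={n,w} out={n}
  B7: in={d,n} out={d,n}
  B8: in={d,n} out={n}
  B9: in={n} out=∅

live-out(B5) = ["d", "n", "w"]

Answer: ["d", "n", "w"]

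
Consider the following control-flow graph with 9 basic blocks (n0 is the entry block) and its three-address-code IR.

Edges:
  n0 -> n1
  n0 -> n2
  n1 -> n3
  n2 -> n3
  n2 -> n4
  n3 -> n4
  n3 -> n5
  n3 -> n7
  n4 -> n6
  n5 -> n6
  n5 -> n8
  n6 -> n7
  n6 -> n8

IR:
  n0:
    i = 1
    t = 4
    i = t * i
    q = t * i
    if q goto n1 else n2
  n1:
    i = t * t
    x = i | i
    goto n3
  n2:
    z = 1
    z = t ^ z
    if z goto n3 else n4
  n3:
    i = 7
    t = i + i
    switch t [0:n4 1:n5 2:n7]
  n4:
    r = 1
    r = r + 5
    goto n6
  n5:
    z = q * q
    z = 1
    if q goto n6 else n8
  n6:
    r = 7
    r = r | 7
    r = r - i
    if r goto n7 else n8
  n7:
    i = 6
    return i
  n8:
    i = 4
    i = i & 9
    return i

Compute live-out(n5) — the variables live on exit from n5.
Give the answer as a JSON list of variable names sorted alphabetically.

Answer: ["i"]

Working:
def/use:
  n0: {i,q,t} / ∅
  n1: {i,x} / {t}
  n2: {z} / {t}
  n3: {i,t} / ∅
  n4: {r} / ∅
  n5: {z} / {q}
  n6: {r} / {i}
  n7: {i} / ∅
  n8: {i} / ∅

Backward fixpoint:
  live n0: ∅→{i,q,t}
  live n1: {q,t}→{q}
  live n2: {i,q,t}→{i,q}
  live n3: {q}→{i,q}
  live n4: {i}→{i}
  live n5: {i,q}→{i}
  live n6: {i}→∅
  live n7: ∅→∅
  live n8: ∅→∅

live-out(n5) = ["i"]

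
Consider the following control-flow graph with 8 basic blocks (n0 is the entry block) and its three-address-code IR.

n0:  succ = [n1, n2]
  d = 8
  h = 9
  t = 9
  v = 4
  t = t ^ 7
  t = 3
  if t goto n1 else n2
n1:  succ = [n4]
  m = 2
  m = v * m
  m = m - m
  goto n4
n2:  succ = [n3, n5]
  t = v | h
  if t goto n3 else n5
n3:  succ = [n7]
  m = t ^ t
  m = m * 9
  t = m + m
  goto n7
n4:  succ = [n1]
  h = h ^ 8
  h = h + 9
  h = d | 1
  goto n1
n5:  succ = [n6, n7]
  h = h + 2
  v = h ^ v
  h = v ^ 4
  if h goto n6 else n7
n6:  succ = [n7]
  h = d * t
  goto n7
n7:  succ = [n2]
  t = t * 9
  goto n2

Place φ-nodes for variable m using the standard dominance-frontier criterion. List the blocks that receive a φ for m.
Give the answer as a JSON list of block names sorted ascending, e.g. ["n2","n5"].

idom tree: n1←n0 n2←n0 n3←n2 n4←n1 n5←n2 n6←n5 n7←n2
Join-block Dom:
  n1: preds {n0,n4}: {n0} ∩ {n0,n1,n4} = {n0}; idom=n0
  n2: preds {n0,n7}: {n0} ∩ {n0,n2,n7} = {n0}; idom=n0
  n7: preds {n3,n5,n6}: {n0,n2,n3} ∩ {n0,n2,n5} ∩ {n0,n2,n5,n6} = {n0,n2}; idom=n2

DF walk-up:
  n1←n0: walk · to n0
  n1←n4: walk n4→n1 to n0
  n2←n0: walk · to n0
  n2←n7: walk n7→n2 to n0
  n7←n3: walk n3 to n2
  n7←n5: walk n5 to n2
  n7←n6: walk n6→n5 to n2
  n0: DF=∅
  n1: DF={n1}
  n2: DF={n2}
  n3: DF={n7}
  n4: DF={n1}
  n5: DF={n7}
  n6: DF={n7}
  n7: DF={n2}

φ for m: defs {n1,n3}
  DF⁺ = {n1,n2,n7}

Answer: ["n1", "n2", "n7"]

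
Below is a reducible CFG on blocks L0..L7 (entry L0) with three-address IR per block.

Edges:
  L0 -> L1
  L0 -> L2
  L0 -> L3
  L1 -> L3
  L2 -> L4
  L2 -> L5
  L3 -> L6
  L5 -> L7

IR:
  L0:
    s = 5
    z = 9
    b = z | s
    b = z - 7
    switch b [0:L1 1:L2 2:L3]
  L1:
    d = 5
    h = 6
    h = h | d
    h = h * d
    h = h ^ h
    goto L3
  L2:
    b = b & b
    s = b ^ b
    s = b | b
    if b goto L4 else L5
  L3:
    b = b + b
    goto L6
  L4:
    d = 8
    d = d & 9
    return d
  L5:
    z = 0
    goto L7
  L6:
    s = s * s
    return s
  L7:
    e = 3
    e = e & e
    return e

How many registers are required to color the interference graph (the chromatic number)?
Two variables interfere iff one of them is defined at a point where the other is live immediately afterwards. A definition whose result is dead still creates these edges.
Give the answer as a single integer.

def/use:
  L0: def={b,s,z} ue=∅
  L1: def={d,h} ue=∅
  L2: def={b,s} ue={b}
  L3: def={b} ue={b}
  L4: def={d} ue=∅
  L5: def={z} ue=∅
  L6: def={s} ue={s}
  L7: def={e} ue=∅

Backward fixpoint:
  L0: in=∅ out={b,s}
  L1: in={b,s} out={b,s}
  L2: in={b} out=∅
  L3: in={b,s} out={s}
  L4: in=∅ out=∅
  L5: in=∅ out=∅
  L6: in={s} out=∅
  L7: in=∅ out=∅

Interference:
  b — {d,h,s,z}
  d — {b,h,s}
  e — ∅
  h — {b,d,s}
  s — {b,d,h,z}
  z — {b,s}

Colouring:
  clique {b,d,h,s} ⇒ need ≥ 4
  assign b→r0 d→r2 e→r0 h→r3 s→r1 z→r2 — no edge inside a register ⇒ χ ≤ 4
  χ = 4

Answer: 4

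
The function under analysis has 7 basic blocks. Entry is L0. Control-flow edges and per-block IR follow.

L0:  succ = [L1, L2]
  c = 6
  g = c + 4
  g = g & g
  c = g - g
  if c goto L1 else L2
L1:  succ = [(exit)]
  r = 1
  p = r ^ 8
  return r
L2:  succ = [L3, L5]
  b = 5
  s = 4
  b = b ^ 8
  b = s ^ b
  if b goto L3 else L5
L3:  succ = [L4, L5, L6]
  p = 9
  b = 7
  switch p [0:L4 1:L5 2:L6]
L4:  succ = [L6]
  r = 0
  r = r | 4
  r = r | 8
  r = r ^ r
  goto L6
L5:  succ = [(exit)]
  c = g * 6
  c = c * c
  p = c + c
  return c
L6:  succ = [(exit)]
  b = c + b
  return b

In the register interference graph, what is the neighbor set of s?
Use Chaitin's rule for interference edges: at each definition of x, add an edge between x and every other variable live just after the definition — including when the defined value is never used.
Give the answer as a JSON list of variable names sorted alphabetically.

Per-block:
  L0: def={c,g} ue=∅
  L1: def={p,r} ue=∅
  L2: def={b,s} ue=∅
  L3: def={b,p} ue=∅
  L4: def={r} ue=∅
  L5: def={c,p} ue={g}
  L6: def={b} ue={b,c}

Backward fixpoint:
  L0: in=∅ out={c,g}
  L1: in=∅ out=∅
  L2: in={c,g} out={c,g}
  L3: in={c,g} out={b,c,g}
  L4: in={b,c} out={b,c}
  L5: in={g} out=∅
  L6: in={b,c} out=∅

Interference:
  b: {c,g,p,r,s}
  c: {b,g,p,r,s}
  g: {b,c,p,s}
  p: {b,c,g,r}
  r: {b,c,p}
  s: {b,c,g}

N(s) = ["b", "c", "g"]

Answer: ["b", "c", "g"]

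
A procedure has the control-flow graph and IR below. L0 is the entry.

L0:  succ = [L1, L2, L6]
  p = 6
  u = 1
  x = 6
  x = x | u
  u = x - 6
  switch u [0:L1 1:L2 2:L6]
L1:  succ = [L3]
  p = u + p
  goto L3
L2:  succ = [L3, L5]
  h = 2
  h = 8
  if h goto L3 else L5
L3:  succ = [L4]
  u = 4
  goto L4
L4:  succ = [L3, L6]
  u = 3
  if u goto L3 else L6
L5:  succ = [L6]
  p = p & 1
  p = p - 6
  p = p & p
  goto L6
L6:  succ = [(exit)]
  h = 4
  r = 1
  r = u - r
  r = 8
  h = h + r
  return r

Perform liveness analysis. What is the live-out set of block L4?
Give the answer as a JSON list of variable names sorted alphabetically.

Answer: ["u"]

Working:
def/use:
  L0: def={p,u,x} ue=∅
  L1: def={p} ue={p,u}
  L2: def={h} ue=∅
  L3: def={u} ue=∅
  L4: def={u} ue=∅
  L5: def={p} ue={p}
  L6: def={h,r} ue={u}

Backward fixpoint:
  live L0: ∅→{p,u}
  live L1: {p,u}→∅
  live L2: {p,u}→{p,u}
  live L3: ∅→∅
  live L4: ∅→{u}
  live L5: {p,u}→{u}
  live L6: {u}→∅

live-out(L4) = ["u"]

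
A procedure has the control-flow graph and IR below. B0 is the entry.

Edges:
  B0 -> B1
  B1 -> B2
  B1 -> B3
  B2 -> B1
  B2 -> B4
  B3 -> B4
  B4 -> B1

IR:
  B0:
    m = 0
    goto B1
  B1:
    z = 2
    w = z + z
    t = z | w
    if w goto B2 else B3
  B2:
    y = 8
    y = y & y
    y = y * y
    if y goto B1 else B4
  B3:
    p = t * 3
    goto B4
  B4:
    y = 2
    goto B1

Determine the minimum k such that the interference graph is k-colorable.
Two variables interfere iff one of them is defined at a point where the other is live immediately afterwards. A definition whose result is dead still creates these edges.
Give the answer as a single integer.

Per-block:
  B0 def {m} use ∅
  B1 def {t,w,z} use ∅
  B2 def {y} use ∅
  B3 def {p} use {t}
  B4 def {y} use ∅

Live sets:
  B0 li=∅ lo=∅
  B1 li=∅ lo={t}
  B2 li=∅ lo=∅
  B3 li={t} lo=∅
  B4 li=∅ lo=∅

Conflict graph:
  m: ∅
  p: ∅
  t: {w}
  w: {t,z}
  y: ∅
  z: {w}

Chromatic number:
  clique {t,w} ⇒ need ≥ 2
  2-colouring: R0={m,p,w,y}  R1={t,z}
  χ = 2

Answer: 2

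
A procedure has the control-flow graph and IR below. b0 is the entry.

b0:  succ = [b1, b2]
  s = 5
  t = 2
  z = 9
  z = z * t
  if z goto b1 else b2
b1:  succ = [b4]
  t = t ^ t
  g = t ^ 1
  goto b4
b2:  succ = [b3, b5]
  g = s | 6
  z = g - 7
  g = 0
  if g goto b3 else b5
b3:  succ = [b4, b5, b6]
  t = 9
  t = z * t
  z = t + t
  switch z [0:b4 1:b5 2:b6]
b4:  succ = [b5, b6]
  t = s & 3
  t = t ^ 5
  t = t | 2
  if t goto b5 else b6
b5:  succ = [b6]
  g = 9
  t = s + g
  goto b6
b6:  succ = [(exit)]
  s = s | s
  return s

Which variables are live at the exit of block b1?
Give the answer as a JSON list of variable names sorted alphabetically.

Block summaries:
  b0: {s,t,z} / ∅
  b1: {g,t} / {t}
  b2: {g,z} / {s}
  b3: {t,z} / {z}
  b4: {t} / {s}
  b5: {g,t} / {s}
  b6: {s} / {s}

Backward fixpoint:
  b0 li=∅ lo={s,t}
  b1 li={s,t} lo={s}
  b2 li={s} lo={s,z}
  b3 li={s,z} lo={s}
  b4 li={s} lo={s}
  b5 li={s} lo={s}
  b6 li={s} lo=∅

live-out(b1) = ["s"]

Answer: ["s"]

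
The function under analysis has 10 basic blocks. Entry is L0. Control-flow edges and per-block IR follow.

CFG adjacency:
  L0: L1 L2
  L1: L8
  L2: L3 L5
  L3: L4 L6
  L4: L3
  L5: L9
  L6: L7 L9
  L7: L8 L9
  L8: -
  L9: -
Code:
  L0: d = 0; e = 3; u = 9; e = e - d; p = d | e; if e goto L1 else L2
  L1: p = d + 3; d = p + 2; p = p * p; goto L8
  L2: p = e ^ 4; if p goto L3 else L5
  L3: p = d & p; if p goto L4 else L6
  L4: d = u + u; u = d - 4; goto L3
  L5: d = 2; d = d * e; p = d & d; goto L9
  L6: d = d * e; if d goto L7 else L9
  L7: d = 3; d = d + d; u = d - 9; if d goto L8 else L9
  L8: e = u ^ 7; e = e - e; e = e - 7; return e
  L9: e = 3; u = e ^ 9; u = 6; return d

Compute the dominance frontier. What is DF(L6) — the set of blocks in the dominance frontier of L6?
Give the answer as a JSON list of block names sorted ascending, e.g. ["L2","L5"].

idom tree: L1←L0 L2←L0 L3←L2 L4←L3 L5←L2 L6←L3 L7←L6 L8←L0 L9←L2
Dom at joins:
  L3: preds {L2,L4}: {L0,L2} ∩ {L0,L2,L3,L4} = {L0,L2}; idom=L2
  L8: preds {L1,L7}: {L0,L1} ∩ {L0,L2,L3,L6,L7} = {L0}; idom=L0
  L9: preds {L5,L6,L7}: {L0,L2,L5} ∩ {L0,L2,L3,L6} ∩ {L0,L2,L3,L6,L7} = {L0,L2}; idom=L2

DF walk-up:
  join L3 pred L2: · stop@L2
  join L3 pred L4: L4→L3 stop@L2
  join L8 pred L1: L1 stop@L0
  join L8 pred L7: L7→L6→L3→L2 stop@L0
  join L9 pred L5: L5 stop@L2
  join L9 pred L6: L6→L3 stop@L2
  join L9 pred L7: L7→L6→L3 stop@L2
  L0 → ∅
  L1 → {L8}
  L2 → {L8}
  L3 → {L3,L8,L9}
  L4 → {L3}
  L5 → {L9}
  L6 → {L8,L9}
  L7 → {L8,L9}
  L8 → ∅
  L9 → ∅

DF(L6) = ["L8", "L9"]

Answer: ["L8", "L9"]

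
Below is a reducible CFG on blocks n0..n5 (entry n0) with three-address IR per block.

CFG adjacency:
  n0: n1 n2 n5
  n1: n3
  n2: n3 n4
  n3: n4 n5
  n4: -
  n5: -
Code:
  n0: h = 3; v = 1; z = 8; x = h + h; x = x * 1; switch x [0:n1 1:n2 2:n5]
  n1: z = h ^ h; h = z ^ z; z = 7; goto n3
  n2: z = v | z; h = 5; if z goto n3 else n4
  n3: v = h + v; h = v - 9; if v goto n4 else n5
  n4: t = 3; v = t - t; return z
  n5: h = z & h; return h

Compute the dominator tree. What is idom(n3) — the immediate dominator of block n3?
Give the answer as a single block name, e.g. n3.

idom tree: n1←n0 n2←n0 n3←n0 n4←n0 n5←n0
Dom∩ at merges:
  n3: preds {n1,n2}: {n0,n1} ∩ {n0,n2} = {n0}; idom=n0
  n4: preds {n2,n3}: {n0,n2} ∩ {n0,n3} = {n0}; idom=n0
  n5: preds {n0,n3}: {n0} ∩ {n0,n3} = {n0}; idom=n0

idom(n3) = n0

Answer: n0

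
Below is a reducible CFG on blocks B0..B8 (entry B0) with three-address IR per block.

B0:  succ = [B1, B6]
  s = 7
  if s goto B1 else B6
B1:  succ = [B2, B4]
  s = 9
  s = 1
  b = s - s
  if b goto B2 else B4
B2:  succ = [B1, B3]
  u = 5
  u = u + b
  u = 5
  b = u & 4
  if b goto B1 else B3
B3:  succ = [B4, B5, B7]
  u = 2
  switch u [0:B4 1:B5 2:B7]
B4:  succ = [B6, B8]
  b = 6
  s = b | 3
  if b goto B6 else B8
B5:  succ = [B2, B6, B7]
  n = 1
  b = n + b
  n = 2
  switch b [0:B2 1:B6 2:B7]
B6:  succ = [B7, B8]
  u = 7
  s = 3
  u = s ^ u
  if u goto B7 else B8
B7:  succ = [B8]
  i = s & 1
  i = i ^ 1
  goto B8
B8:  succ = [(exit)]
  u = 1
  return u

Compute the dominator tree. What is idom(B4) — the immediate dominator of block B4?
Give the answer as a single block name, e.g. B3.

Answer: B1

Working:
idom tree: B1←B0 B2←B1 B3←B2 B4←B1 B5←B3 B6←B0 B7←B0 B8←B0
Join-block Dom:
  B1: preds {B0,B2}: {B0} ∩ {B0,B1,B2} = {B0}; idom=B0
  B2: preds {B1,B5}: {B0,B1} ∩ {B0,B1,B2,B3,B5} = {B0,B1}; idom=B1
  B4: preds {B1,B3}: {B0,B1} ∩ {B0,B1,B2,B3} = {B0,B1}; idom=B1
  B6: preds {B0,B4,B5}: {B0} ∩ {B0,B1,B4} ∩ {B0,B1,B2,B3,B5} = {B0}; idom=B0
  B7: preds {B3,B5,B6}: {B0,B1,B2,B3} ∩ {B0,B1,B2,B3,B5} ∩ {B0,B6} = {B0}; idom=B0
  B8: preds {B4,B6,B7}: {B0,B1,B4} ∩ {B0,B6} ∩ {B0,B7} = {B0}; idom=B0

idom(B4) = B1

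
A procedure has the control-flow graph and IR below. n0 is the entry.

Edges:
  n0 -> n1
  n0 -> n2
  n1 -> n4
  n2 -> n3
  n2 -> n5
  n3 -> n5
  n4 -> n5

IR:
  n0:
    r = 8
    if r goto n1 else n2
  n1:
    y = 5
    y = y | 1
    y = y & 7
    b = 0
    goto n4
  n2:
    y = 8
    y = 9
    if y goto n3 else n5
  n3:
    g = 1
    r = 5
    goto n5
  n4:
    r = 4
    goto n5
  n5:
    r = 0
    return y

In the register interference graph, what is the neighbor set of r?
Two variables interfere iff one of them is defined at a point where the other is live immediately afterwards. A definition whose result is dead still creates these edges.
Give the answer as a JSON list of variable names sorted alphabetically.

Per-block:
  n0: def={r} ue=∅
  n1: def={b,y} ue=∅
  n2: def={y} ue=∅
  n3: def={g,r} ue=∅
  n4: def={r} ue=∅
  n5: def={r} ue={y}

Live sets:
  live n0: ∅→∅
  live n1: ∅→{y}
  live n2: ∅→{y}
  live n3: {y}→{y}
  live n4: {y}→{y}
  live n5: {y}→∅

Conflict graph:
  b↔{y}
  g↔{y}
  r↔{y}
  y↔{b,g,r}

N(r) = ["y"]

Answer: ["y"]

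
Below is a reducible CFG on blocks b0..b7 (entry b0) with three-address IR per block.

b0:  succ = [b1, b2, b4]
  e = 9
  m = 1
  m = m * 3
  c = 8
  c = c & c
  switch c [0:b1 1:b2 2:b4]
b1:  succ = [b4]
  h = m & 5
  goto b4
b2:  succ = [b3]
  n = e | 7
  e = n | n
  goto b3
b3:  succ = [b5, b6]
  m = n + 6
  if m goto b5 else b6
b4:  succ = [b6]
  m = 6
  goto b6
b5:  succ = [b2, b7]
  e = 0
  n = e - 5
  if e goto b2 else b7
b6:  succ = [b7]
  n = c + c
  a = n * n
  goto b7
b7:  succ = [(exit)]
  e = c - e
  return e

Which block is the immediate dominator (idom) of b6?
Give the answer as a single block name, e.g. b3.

idom tree: b1←b0 b2←b0 b3←b2 b4←b0 b5←b3 b6←b0 b7←b0
Join-block Dom:
  b2: preds {b0,b5}: {b0} ∩ {b0,b2,b3,b5} = {b0}; idom=b0
  b4: preds {b0,b1}: {b0} ∩ {b0,b1} = {b0}; idom=b0
  b6: preds {b3,b4}: {b0,b2,b3} ∩ {b0,b4} = {b0}; idom=b0
  b7: preds {b5,b6}: {b0,b2,b3,b5} ∩ {b0,b6} = {b0}; idom=b0

idom(b6) = b0

Answer: b0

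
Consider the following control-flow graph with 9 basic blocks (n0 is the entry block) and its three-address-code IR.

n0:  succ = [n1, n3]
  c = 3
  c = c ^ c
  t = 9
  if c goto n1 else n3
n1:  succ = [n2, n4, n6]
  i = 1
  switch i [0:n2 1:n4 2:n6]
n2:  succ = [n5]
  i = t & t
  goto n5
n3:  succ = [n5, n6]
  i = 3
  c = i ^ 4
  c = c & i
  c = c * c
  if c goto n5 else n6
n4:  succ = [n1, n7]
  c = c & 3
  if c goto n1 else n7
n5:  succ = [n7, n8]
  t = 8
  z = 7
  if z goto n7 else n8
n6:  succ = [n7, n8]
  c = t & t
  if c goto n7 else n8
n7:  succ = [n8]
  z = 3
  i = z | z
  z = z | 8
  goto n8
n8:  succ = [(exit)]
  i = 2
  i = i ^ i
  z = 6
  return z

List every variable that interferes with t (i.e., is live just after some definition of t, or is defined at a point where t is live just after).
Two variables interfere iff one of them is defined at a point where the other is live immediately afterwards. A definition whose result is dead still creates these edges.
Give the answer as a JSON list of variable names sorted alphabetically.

Answer: ["c", "i"]

Working:
Per-block:
  n0: def={c,t} ue=∅
  n1: def={i} ue=∅
  n2: def={i} ue={t}
  n3: def={c,i} ue=∅
  n4: def={c} ue={c}
  n5: def={t,z} ue=∅
  n6: def={c} ue={t}
  n7: def={i,z} ue=∅
  n8: def={i,z} ue=∅

Liveness:
  live n0: ∅→{c,t}
  live n1: {c,t}→{c,t}
  live n2: {t}→∅
  live n3: {t}→{t}
  live n4: {c,t}→{c,t}
  live n5: ∅→∅
  live n6: {t}→∅
  live n7: ∅→∅
  live n8: ∅→∅

Interfere edges:
  c — {i,t}
  i — {c,t,z}
  t — {c,i}
  z — {i}

N(t) = ["c", "i"]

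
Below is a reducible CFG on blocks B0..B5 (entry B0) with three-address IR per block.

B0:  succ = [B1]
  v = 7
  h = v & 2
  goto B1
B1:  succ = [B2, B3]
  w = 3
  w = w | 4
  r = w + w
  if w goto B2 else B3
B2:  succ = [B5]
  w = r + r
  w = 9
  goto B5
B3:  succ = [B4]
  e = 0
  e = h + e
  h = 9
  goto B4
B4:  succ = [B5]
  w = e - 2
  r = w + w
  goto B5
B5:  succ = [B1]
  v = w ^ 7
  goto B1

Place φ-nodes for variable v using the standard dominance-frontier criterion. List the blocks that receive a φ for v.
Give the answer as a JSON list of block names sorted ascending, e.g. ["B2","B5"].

idom tree: B1←B0 B2←B1 B3←B1 B4←B3 B5←B1
Dom at joins:
  B1: preds {B0,B5}: {B0} ∩ {B0,B1,B5} = {B0}; idom=B0
  B5: preds {B2,B4}: {B0,B1,B2} ∩ {B0,B1,B3,B4} = {B0,B1}; idom=B1

DF derivation:
  B1←B0: walk · to B0
  B1←B5: walk B5→B1 to B0
  B5←B2: walk B2 to B1
  B5←B4: walk B4→B3 to B1
  DF(B0)=∅
  DF(B1)={B1}
  DF(B2)={B5}
  DF(B3)={B5}
  DF(B4)={B5}
  DF(B5)={B1}

φ for v: defs {B0,B5}
  DF⁺ = {B1}

Answer: ["B1"]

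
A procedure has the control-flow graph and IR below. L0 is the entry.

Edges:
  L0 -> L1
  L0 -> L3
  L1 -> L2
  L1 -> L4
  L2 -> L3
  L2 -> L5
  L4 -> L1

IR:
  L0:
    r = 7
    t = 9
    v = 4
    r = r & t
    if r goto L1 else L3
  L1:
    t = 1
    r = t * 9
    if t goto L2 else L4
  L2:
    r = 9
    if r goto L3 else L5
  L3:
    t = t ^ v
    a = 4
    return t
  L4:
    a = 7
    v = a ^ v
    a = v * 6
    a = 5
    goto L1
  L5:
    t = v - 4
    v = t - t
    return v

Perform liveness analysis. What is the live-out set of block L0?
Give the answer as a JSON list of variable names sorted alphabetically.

Answer: ["t", "v"]

Analysis:
Block summaries:
  L0: def={r,t,v} ue=∅
  L1: def={r,t} ue=∅
  L2: def={r} ue=∅
  L3: def={a,t} ue={t,v}
  L4: def={a,v} ue={v}
  L5: def={t,v} ue={v}

Liveness:
  L0 li=∅ lo={t,v}
  L1 li={v} lo={t,v}
  L2 li={t,v} lo={t,v}
  L3 li={t,v} lo=∅
  L4 li={v} lo={v}
  L5 li={v} lo=∅

live-out(L0) = ["t", "v"]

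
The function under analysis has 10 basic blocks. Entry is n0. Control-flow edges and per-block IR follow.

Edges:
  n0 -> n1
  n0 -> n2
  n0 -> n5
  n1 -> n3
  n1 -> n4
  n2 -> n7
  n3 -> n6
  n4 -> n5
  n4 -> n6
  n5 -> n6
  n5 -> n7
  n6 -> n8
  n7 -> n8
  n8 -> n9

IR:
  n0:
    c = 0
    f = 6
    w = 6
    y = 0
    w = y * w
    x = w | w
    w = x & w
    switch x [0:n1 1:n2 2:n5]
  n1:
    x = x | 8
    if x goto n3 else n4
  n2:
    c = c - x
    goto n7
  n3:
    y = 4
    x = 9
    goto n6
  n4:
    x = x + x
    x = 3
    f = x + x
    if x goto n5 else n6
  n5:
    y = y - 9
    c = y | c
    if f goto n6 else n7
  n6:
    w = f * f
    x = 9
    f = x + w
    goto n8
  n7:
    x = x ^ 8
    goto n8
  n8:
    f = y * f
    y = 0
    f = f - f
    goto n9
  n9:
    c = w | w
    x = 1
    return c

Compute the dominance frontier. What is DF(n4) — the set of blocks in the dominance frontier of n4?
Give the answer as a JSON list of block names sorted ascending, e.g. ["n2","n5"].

Answer: ["n5", "n6"]

Analysis:
idom tree: n1←n0 n2←n0 n3←n1 n4←n1 n5←n0 n6←n0 n7←n0 n8←n0 n9←n8
Dom at joins:
  n5: preds {n0,n4}: {n0} ∩ {n0,n1,n4} = {n0}; idom=n0
  n6: preds {n3,n4,n5}: {n0,n1,n3} ∩ {n0,n1,n4} ∩ {n0,n5} = {n0}; idom=n0
  n7: preds {n2,n5}: {n0,n2} ∩ {n0,n5} = {n0}; idom=n0
  n8: preds {n6,n7}: {n0,n6} ∩ {n0,n7} = {n0}; idom=n0

DF derivation:
  n5←n0: walk · to n0
  n5←n4: walk n4→n1 to n0
  n6←n3: walk n3→n1 to n0
  n6←n4: walk n4→n1 to n0
  n6←n5: walk n5 to n0
  n7←n2: walk n2 to n0
  n7←n5: walk n5 to n0
  n8←n6: walk n6 to n0
  n8←n7: walk n7 to n0
  n0 → ∅
  n1 → {n5,n6}
  n2 → {n7}
  n3 → {n6}
  n4 → {n5,n6}
  n5 → {n6,n7}
  n6 → {n8}
  n7 → {n8}
  n8 → ∅
  n9 → ∅

DF(n4) = ["n5", "n6"]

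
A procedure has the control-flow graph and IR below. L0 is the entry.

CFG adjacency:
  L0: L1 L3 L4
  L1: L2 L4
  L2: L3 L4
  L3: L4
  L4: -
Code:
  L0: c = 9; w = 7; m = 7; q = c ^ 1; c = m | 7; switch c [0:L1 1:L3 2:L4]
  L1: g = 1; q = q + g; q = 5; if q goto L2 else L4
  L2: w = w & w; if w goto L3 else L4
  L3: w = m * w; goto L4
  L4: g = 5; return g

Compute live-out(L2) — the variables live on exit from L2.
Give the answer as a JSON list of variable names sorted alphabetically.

Block summaries:
  L0: def={c,m,q,w} ue=∅
  L1: def={g,q} ue={q}
  L2: def={w} ue={w}
  L3: def={w} ue={m,w}
  L4: def={g} ue=∅

Live sets:
  L0 li=∅ lo={m,q,w}
  L1 li={m,q,w} lo={m,w}
  L2 li={m,w} lo={m,w}
  L3 li={m,w} lo=∅
  L4 li=∅ lo=∅

live-out(L2) = ["m", "w"]

Answer: ["m", "w"]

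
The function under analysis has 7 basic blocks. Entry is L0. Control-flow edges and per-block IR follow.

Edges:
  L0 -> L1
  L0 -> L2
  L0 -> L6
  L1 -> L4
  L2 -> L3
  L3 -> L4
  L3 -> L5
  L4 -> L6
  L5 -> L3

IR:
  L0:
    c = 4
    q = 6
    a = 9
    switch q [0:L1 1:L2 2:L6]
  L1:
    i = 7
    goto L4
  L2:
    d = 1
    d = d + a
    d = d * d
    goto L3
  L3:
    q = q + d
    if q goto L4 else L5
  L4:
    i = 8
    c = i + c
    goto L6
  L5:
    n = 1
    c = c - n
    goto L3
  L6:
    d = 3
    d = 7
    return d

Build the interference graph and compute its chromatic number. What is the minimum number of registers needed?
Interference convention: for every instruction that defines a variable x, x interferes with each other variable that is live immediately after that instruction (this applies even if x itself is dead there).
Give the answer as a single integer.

def/use:
  L0: {a,c,q} / ∅
  L1: {i} / ∅
  L2: {d} / {a}
  L3: {q} / {d,q}
  L4: {c,i} / {c}
  L5: {c,n} / {c}
  L6: {d} / ∅

Live sets:
  L0 li=∅ lo={a,c,q}
  L1 li={c} lo={c}
  L2 li={a,c,q} lo={c,d,q}
  L3 li={c,d,q} lo={c,d,q}
  L4 li={c} lo=∅
  L5 li={c,d,q} lo={c,d,q}
  L6 li=∅ lo=∅

Conflict graph:
  a↔{c,d,q}
  c↔{a,d,i,n,q}
  d↔{a,c,n,q}
  i↔{c}
  n↔{c,d,q}
  q↔{a,c,d,n}

Colouring:
  lower bound: {a,c,d,q} mutually conflict ⇒ χ ≥ 4
  assign a→c3 c→c0 d→c1 i→c1 n→c3 q→c2 — no edge inside a register ⇒ χ ≤ 4
  χ = 4

Answer: 4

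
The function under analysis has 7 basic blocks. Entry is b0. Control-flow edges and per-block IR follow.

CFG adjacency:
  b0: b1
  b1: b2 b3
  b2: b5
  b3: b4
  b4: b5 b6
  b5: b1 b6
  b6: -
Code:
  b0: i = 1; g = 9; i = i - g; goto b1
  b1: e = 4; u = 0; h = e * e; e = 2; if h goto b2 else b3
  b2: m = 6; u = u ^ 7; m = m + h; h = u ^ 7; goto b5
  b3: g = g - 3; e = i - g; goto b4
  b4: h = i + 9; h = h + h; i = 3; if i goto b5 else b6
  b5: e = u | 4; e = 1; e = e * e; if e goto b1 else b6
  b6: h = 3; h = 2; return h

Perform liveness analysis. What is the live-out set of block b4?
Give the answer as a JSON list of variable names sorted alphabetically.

Answer: ["g", "i", "u"]

Working:
def/use:
  b0: def={g,i} ue=∅
  b1: def={e,h,u} ue=∅
  b2: def={h,m,u} ue={h,u}
  b3: def={e,g} ue={g,i}
  b4: def={h,i} ue={i}
  b5: def={e} ue={u}
  b6: def={h} ue=∅

Backward fixpoint:
  live b0: ∅→{g,i}
  live b1: {g,i}→{g,h,i,u}
  live b2: {g,h,i,u}→{g,i,u}
  live b3: {g,i,u}→{g,i,u}
  live b4: {g,i,u}→{g,i,u}
  live b5: {g,i,u}→{g,i}
  live b6: ∅→∅

live-out(b4) = ["g", "i", "u"]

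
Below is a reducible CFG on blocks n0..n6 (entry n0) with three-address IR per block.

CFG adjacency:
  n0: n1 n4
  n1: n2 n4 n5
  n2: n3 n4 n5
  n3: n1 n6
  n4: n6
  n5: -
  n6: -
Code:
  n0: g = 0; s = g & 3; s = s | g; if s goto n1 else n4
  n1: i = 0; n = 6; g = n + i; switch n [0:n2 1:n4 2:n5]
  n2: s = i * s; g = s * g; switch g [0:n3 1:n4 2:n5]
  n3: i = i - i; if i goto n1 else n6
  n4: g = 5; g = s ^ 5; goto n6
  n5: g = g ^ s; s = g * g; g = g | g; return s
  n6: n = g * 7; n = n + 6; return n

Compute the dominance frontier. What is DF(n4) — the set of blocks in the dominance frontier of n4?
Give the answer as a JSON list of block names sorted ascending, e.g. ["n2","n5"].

idom tree: n1←n0 n2←n1 n3←n2 n4←n0 n5←n1 n6←n0
Join-block Dom:
  n1: preds {n0,n3}: {n0} ∩ {n0,n1,n2,n3} = {n0}; idom=n0
  n4: preds {n0,n1,n2}: {n0} ∩ {n0,n1} ∩ {n0,n1,n2} = {n0}; idom=n0
  n5: preds {n1,n2}: {n0,n1} ∩ {n0,n1,n2} = {n0,n1}; idom=n1
  n6: preds {n3,n4}: {n0,n1,n2,n3} ∩ {n0,n4} = {n0}; idom=n0

Frontier:
  join n1 pred n0: · stop@n0
  join n1 pred n3: n3→n2→n1 stop@n0
  join n4 pred n0: · stop@n0
  join n4 pred n1: n1 stop@n0
  join n4 pred n2: n2→n1 stop@n0
  join n5 pred n1: · stop@n1
  join n5 pred n2: n2 stop@n1
  join n6 pred n3: n3→n2→n1 stop@n0
  join n6 pred n4: n4 stop@n0
  DF(n0)=∅
  DF(n1)={n1,n4,n6}
  DF(n2)={n1,n4,n5,n6}
  DF(n3)={n1,n6}
  DF(n4)={n6}
  DF(n5)=∅
  DF(n6)=∅

DF(n4) = ["n6"]

Answer: ["n6"]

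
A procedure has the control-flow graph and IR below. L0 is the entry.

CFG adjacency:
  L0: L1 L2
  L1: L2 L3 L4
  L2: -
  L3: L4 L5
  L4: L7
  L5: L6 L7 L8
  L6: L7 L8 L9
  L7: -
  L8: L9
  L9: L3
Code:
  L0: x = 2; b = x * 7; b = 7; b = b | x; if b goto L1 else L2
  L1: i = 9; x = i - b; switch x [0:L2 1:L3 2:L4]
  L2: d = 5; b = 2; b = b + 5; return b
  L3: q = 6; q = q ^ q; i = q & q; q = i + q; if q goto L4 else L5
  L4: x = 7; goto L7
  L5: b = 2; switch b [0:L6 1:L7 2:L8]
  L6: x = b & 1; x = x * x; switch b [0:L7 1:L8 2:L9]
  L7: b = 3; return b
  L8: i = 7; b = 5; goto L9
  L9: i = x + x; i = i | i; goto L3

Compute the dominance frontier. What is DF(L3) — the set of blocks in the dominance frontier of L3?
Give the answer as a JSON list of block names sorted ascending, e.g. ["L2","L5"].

Answer: ["L3", "L4", "L7"]

Derivation:
idom tree: L1←L0 L2←L0 L3←L1 L4←L1 L5←L3 L6←L5 L7←L1 L8←L5 L9←L5
Dom at joins:
  L2: preds {L0,L1}: {L0} ∩ {L0,L1} = {L0}; idom=L0
  L3: preds {L1,L9}: {L0,L1} ∩ {L0,L1,L3,L5,L9} = {L0,L1}; idom=L1
  L4: preds {L1,L3}: {L0,L1} ∩ {L0,L1,L3} = {L0,L1}; idom=L1
  L7: preds {L4,L5,L6}: {L0,L1,L4} ∩ {L0,L1,L3,L5} ∩ {L0,L1,L3,L5,L6} = {L0,L1}; idom=L1
  L8: preds {L5,L6}: {L0,L1,L3,L5} ∩ {L0,L1,L3,L5,L6} = {L0,L1,L3,L5}; idom=L5
  L9: preds {L6,L8}: {L0,L1,L3,L5,L6} ∩ {L0,L1,L3,L5,L8} = {L0,L1,L3,L5}; idom=L5

DF walk-up:
  L2←L0: walk · to L0
  L2←L1: walk L1 to L0
  L3←L1: walk · to L1
  L3←L9: walk L9→L5→L3 to L1
  L4←L1: walk · to L1
  L4←L3: walk L3 to L1
  L7←L4: walk L4 to L1
  L7←L5: walk L5→L3 to L1
  L7←L6: walk L6→L5→L3 to L1
  L8←L5: walk · to L5
  L8←L6: walk L6 to L5
  L9←L6: walk L6 to L5
  L9←L8: walk L8 to L5
  DF(L0)=∅
  DF(L1)={L2}
  DF(L2)=∅
  DF(L3)={L3,L4,L7}
  DF(L4)={L7}
  DF(L5)={L3,L7}
  DF(L6)={L7,L8,L9}
  DF(L7)=∅
  DF(L8)={L9}
  DF(L9)={L3}

DF(L3) = ["L3", "L4", "L7"]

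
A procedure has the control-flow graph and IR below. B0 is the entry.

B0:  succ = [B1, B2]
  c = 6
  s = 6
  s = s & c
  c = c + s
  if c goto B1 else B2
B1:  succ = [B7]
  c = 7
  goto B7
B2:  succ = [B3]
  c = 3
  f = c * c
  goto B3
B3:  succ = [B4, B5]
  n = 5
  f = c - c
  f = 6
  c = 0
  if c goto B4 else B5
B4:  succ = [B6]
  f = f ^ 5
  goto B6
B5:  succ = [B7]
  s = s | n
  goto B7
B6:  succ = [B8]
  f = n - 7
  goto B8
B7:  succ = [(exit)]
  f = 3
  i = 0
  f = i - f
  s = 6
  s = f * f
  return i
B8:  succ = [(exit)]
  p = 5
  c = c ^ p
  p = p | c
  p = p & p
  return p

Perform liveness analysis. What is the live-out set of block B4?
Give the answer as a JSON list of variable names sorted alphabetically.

Answer: ["c", "n"]

Derivation:
Per-block:
  B0: {c,s} / ∅
  B1: {c} / ∅
  B2: {c,f} / ∅
  B3: {c,f,n} / {c}
  B4: {f} / {f}
  B5: {s} / {n,s}
  B6: {f} / {n}
  B7: {f,i,s} / ∅
  B8: {c,p} / {c}

Live sets:
  B0 li=∅ lo={s}
  B1 li=∅ lo=∅
  B2 li={s} lo={c,s}
  B3 li={c,s} lo={c,f,n,s}
  B4 li={c,f,n} lo={c,n}
  B5 li={n,s} lo=∅
  B6 li={c,n} lo={c}
  B7 li=∅ lo=∅
  B8 li={c} lo=∅

live-out(B4) = ["c", "n"]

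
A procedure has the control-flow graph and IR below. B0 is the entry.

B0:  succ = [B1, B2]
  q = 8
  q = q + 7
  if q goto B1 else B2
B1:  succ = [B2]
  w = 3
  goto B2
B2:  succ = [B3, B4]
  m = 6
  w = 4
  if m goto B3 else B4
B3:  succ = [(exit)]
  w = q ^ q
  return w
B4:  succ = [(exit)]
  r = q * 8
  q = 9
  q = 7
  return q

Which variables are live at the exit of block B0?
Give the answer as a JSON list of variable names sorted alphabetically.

Per-block:
  B0: {q} / ∅
  B1: {w} / ∅
  B2: {m,w} / ∅
  B3: {w} / {q}
  B4: {q,r} / {q}

Backward fixpoint:
  B0: in=∅ out={q}
  B1: in={q} out={q}
  B2: in={q} out={q}
  B3: in={q} out=∅
  B4: in={q} out=∅

live-out(B0) = ["q"]

Answer: ["q"]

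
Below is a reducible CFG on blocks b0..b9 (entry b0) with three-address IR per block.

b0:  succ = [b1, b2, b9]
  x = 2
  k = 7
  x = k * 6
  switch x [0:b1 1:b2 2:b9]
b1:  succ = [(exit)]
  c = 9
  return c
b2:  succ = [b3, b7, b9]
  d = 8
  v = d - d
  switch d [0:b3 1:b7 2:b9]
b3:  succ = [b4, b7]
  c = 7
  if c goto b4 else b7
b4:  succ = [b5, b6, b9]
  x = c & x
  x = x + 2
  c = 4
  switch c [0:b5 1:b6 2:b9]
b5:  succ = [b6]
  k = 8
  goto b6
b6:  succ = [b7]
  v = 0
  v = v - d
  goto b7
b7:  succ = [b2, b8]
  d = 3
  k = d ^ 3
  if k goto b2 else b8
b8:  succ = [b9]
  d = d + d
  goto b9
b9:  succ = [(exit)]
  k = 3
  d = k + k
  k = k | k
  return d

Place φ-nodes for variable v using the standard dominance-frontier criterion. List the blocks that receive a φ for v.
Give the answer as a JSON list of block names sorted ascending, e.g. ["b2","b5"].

idom tree: b1←b0 b2←b0 b3←b2 b4←b3 b5←b4 b6←b4 b7←b2 b8←b7 b9←b0
Dom at joins:
  b2: preds {b0,b7}: {b0} ∩ {b0,b2,b7} = {b0}; idom=b0
  b6: preds {b4,b5}: {b0,b2,b3,b4} ∩ {b0,b2,b3,b4,b5} = {b0,b2,b3,b4}; idom=b4
  b7: preds {b2,b3,b6}: {b0,b2} ∩ {b0,b2,b3} ∩ {b0,b2,b3,b4,b6} = {b0,b2}; idom=b2
  b9: preds {b0,b2,b4,b8}: {b0} ∩ {b0,b2} ∩ {b0,b2,b3,b4} ∩ {b0,b2,b7,b8} = {b0}; idom=b0

DF derivation:
  join b2 pred b0: · stop@b0
  join b2 pred b7: b7→b2 stop@b0
  join b6 pred b4: · stop@b4
  join b6 pred b5: b5 stop@b4
  join b7 pred b2: · stop@b2
  join b7 pred b3: b3 stop@b2
  join b7 pred b6: b6→b4→b3 stop@b2
  join b9 pred b0: · stop@b0
  join b9 pred b2: b2 stop@b0
  join b9 pred b4: b4→b3→b2 stop@b0
  join b9 pred b8: b8→b7→b2 stop@b0
  b0 → ∅
  b1 → ∅
  b2 → {b2,b9}
  b3 → {b7,b9}
  b4 → {b7,b9}
  b5 → {b6}
  b6 → {b7}
  b7 → {b2,b9}
  b8 → {b9}
  b9 → ∅

φ for v: defs {b2,b6}
  DF⁺ = {b2,b7,b9}

Answer: ["b2", "b7", "b9"]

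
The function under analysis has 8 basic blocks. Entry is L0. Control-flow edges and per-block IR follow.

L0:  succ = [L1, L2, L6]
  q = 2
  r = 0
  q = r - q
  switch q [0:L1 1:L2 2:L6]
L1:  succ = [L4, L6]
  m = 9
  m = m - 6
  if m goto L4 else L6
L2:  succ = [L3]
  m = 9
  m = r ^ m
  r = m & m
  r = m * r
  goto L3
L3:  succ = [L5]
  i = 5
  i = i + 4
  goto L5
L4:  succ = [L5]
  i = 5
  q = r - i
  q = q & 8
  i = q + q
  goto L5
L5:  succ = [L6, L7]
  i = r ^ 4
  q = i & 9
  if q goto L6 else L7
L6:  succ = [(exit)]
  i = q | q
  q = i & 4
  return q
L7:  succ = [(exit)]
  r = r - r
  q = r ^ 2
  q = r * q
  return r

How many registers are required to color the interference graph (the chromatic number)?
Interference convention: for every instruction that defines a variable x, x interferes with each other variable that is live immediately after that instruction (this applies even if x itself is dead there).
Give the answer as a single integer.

Block summaries:
  L0: {q,r} / ∅
  L1: {m} / ∅
  L2: {m,r} / {r}
  L3: {i} / ∅
  L4: {i,q} / {r}
  L5: {i,q} / {r}
  L6: {i,q} / {q}
  L7: {q,r} / {r}

Live sets:
  L0 li=∅ lo={q,r}
  L1 li={q,r} lo={q,r}
  L2 li={r} lo={r}
  L3 li={r} lo={r}
  L4 li={r} lo={r}
  L5 li={r} lo={q,r}
  L6 li={q} lo=∅
  L7 li={r} lo=∅

Interference:
  i: {r}
  m: {q,r}
  q: {m,r}
  r: {i,m,q}

Colouring:
  {m,q,r} pairwise interfere (3-clique) ⇒ χ ≥ 3
  assign i→R1 m→R1 q→R2 r→R0 — no edge inside a register ⇒ χ ≤ 3
  χ = 3

Answer: 3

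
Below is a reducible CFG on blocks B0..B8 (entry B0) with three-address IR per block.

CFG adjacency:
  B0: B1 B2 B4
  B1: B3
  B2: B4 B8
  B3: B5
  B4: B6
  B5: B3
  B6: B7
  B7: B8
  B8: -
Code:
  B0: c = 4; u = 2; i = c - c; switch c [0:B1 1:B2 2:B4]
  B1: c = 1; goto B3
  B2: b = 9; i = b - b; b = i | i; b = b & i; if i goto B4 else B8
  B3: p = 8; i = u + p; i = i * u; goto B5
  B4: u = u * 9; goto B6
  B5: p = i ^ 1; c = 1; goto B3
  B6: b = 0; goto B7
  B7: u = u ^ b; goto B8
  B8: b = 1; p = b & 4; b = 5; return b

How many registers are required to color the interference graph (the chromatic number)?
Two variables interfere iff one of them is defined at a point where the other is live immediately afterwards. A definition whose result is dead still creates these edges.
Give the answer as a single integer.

Per-block:
  B0: {c,i,u} / ∅
  B1: {c} / ∅
  B2: {b,i} / ∅
  B3: {i,p} / {u}
  B4: {u} / {u}
  B5: {c,p} / {i}
  B6: {b} / ∅
  B7: {u} / {b,u}
  B8: {b,p} / ∅

Live sets:
  live B0: ∅→{u}
  live B1: {u}→{u}
  live B2: {u}→{u}
  live B3: {u}→{i,u}
  live B4: {u}→{u}
  live B5: {i,u}→{u}
  live B6: {u}→{b,u}
  live B7: {b,u}→∅
  live B8: ∅→∅

Interfere edges:
  b↔{i,u}
  c↔{i,u}
  i↔{b,c,u}
  p↔{u}
  u↔{b,c,i,p}

Colouring:
  clique {b,i,u} ⇒ need ≥ 3
  3-colouring: R0={u}  R1={i,p}  R2={b,c}
  χ = 3

Answer: 3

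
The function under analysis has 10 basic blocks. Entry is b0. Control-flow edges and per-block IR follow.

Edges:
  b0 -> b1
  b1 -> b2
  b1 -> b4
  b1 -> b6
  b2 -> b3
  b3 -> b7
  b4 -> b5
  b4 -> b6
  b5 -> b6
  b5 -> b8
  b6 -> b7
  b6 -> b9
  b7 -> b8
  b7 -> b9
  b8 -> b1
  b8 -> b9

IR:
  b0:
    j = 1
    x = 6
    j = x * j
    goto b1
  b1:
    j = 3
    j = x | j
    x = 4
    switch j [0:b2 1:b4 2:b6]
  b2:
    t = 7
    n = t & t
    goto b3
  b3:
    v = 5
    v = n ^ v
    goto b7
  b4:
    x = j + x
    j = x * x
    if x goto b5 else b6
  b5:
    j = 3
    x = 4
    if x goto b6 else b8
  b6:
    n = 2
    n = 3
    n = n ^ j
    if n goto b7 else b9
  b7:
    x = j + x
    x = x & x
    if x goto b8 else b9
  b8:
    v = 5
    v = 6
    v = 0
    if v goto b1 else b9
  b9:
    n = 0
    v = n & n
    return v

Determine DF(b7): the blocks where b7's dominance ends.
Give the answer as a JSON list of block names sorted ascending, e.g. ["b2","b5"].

idom tree: b1←b0 b2←b1 b3←b2 b4←b1 b5←b4 b6←b1 b7←b1 b8←b1 b9←b1
Join-block Dom:
  b1: preds {b0,b8}: {b0} ∩ {b0,b1,b8} = {b0}; idom=b0
  b6: preds {b1,b4,b5}: {b0,b1} ∩ {b0,b1,b4} ∩ {b0,b1,b4,b5} = {b0,b1}; idom=b1
  b7: preds {b3,b6}: {b0,b1,b2,b3} ∩ {b0,b1,b6} = {b0,b1}; idom=b1
  b8: preds {b5,b7}: {b0,b1,b4,b5} ∩ {b0,b1,b7} = {b0,b1}; idom=b1
  b9: preds {b6,b7,b8}: {b0,b1,b6} ∩ {b0,b1,b7} ∩ {b0,b1,b8} = {b0,b1}; idom=b1

DF walk-up:
  join b1 pred b0: · stop@b0
  join b1 pred b8: b8→b1 stop@b0
  join b6 pred b1: · stop@b1
  join b6 pred b4: b4 stop@b1
  join b6 pred b5: b5→b4 stop@b1
  join b7 pred b3: b3→b2 stop@b1
  join b7 pred b6: b6 stop@b1
  join b8 pred b5: b5→b4 stop@b1
  join b8 pred b7: b7 stop@b1
  join b9 pred b6: b6 stop@b1
  join b9 pred b7: b7 stop@b1
  join b9 pred b8: b8 stop@b1
  b0: DF=∅
  b1: DF={b1}
  b2: DF={b7}
  b3: DF={b7}
  b4: DF={b6,b8}
  b5: DF={b6,b8}
  b6: DF={b7,b9}
  b7: DF={b8,b9}
  b8: DF={b1,b9}
  b9: DF=∅

DF(b7) = ["b8", "b9"]

Answer: ["b8", "b9"]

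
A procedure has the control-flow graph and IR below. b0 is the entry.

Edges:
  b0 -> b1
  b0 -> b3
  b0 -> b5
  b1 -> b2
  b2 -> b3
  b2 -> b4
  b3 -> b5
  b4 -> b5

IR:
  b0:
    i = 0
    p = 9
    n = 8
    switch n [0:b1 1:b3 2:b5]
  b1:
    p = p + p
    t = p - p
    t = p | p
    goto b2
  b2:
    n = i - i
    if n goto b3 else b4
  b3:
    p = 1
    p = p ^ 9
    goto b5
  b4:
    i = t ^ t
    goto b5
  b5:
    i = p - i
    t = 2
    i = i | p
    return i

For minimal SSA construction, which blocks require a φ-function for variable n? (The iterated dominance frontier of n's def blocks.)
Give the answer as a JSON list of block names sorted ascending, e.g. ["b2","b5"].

Answer: ["b3", "b5"]

Derivation:
idom tree: b1←b0 b2←b1 b3←b0 b4←b2 b5←b0
Dom∩ at merges:
  b3: preds {b0,b2}: {b0} ∩ {b0,b1,b2} = {b0}; idom=b0
  b5: preds {b0,b3,b4}: {b0} ∩ {b0,b3} ∩ {b0,b1,b2,b4} = {b0}; idom=b0

DF derivation:
  b3←b0: walk · to b0
  b3←b2: walk b2→b1 to b0
  b5←b0: walk · to b0
  b5←b3: walk b3 to b0
  b5←b4: walk b4→b2→b1 to b0
  DF(b0)=∅
  DF(b1)={b3,b5}
  DF(b2)={b3,b5}
  DF(b3)={b5}
  DF(b4)={b5}
  DF(b5)=∅

φ for n: defs {b0,b2}
  DF⁺ = {b3,b5}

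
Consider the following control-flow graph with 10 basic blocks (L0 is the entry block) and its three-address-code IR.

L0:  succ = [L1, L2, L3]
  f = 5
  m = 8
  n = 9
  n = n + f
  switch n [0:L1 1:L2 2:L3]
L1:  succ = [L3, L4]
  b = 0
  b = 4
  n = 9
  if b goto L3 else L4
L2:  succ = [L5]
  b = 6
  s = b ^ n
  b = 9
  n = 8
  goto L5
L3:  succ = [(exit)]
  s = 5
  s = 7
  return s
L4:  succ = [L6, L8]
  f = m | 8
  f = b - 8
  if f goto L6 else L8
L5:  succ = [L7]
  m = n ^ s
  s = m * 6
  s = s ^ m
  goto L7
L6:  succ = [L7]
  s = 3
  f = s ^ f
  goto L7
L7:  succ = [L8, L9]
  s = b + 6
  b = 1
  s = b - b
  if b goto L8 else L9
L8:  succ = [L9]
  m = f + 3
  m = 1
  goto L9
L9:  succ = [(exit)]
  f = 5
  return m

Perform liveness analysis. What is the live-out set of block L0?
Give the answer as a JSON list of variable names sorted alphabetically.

Answer: ["f", "m", "n"]

Analysis:
def/use:
  L0: def={f,m,n} ue=∅
  L1: def={b,n} ue=∅
  L2: def={b,n,s} ue={n}
  L3: def={s} ue=∅
  L4: def={f} ue={b,m}
  L5: def={m,s} ue={n,s}
  L6: def={f,s} ue={f}
  L7: def={b,s} ue={b}
  L8: def={m} ue={f}
  L9: def={f} ue={m}

Live sets:
  L0 li=∅ lo={f,m,n}
  L1 li={m} lo={b,m}
  L2 li={f,n} lo={b,f,n,s}
  L3 li=∅ lo=∅
  L4 li={b,m} lo={b,f,m}
  L5 li={b,f,n,s} lo={b,f,m}
  L6 li={b,f,m} lo={b,f,m}
  L7 li={b,f,m} lo={f,m}
  L8 li={f} lo={m}
  L9 li={m} lo=∅

live-out(L0) = ["f", "m", "n"]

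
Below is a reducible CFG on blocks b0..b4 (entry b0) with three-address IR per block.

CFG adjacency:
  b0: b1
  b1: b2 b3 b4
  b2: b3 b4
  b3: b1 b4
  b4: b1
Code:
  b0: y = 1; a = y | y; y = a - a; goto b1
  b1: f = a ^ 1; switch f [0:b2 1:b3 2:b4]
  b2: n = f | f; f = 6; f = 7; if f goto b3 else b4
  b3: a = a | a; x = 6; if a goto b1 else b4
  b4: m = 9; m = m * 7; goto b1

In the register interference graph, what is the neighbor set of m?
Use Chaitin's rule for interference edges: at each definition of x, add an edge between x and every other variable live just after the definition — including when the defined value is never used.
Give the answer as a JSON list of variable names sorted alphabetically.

Answer: ["a"]

Working:
def/use:
  b0: def={a,y} ue=∅
  b1: def={f} ue={a}
  b2: def={f,n} ue={f}
  b3: def={a,x} ue={a}
  b4: def={m} ue=∅

Live sets:
  b0: in=∅ out={a}
  b1: in={a} out={a,f}
  b2: in={a,f} out={a}
  b3: in={a} out={a}
  b4: in={a} out={a}

Conflict graph:
  a: {f,m,n,x,y}
  f: {a}
  m: {a}
  n: {a}
  x: {a}
  y: {a}

N(m) = ["a"]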